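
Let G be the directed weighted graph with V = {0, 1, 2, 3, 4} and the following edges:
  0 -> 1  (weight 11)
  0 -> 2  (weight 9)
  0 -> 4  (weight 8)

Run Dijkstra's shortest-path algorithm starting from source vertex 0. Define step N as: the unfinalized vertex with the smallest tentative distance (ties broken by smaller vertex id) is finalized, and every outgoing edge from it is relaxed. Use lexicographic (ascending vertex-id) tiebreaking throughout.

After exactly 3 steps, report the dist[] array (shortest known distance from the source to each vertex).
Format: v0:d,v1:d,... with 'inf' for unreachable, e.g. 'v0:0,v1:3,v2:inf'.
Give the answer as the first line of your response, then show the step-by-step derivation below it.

v0:0,v1:11,v2:9,v3:inf,v4:8

step 1: dist = v0:0,v1:11,v2:9,v3:inf,v4:8
step 2: dist = v0:0,v1:11,v2:9,v3:inf,v4:8
step 3: dist = v0:0,v1:11,v2:9,v3:inf,v4:8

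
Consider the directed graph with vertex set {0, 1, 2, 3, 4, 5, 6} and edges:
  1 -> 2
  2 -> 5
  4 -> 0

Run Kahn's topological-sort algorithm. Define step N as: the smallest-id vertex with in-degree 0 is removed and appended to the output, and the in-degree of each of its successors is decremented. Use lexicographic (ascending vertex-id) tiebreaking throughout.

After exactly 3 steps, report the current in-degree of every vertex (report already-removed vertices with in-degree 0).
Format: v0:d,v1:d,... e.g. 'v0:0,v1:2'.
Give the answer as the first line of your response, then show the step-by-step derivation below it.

v0:1,v1:0,v2:0,v3:0,v4:0,v5:0,v6:0

step 1: output 1; order=[1]; indeg=(1,0,0,0,0,1,0)
step 2: output 2; order=[1,2]; indeg=(1,0,0,0,0,0,0)
step 3: output 3; order=[1,2,3]; indeg=(1,0,0,0,0,0,0)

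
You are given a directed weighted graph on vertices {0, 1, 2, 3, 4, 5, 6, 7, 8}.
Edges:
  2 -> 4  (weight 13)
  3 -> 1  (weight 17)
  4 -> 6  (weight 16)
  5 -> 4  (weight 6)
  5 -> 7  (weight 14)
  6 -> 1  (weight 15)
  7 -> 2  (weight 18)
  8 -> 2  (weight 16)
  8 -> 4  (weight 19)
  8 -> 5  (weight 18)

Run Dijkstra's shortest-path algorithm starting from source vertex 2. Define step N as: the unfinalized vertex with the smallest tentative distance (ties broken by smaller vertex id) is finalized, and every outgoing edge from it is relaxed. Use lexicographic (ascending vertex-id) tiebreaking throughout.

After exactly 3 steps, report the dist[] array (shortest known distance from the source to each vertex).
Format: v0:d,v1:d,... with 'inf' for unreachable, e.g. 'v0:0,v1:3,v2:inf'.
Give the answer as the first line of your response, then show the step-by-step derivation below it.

v0:inf,v1:44,v2:0,v3:inf,v4:13,v5:inf,v6:29,v7:inf,v8:inf

step 1: dist = v0:inf,v1:inf,v2:0,v3:inf,v4:13,v5:inf,v6:inf,v7:inf,v8:inf
step 2: dist = v0:inf,v1:inf,v2:0,v3:inf,v4:13,v5:inf,v6:29,v7:inf,v8:inf
step 3: dist = v0:inf,v1:44,v2:0,v3:inf,v4:13,v5:inf,v6:29,v7:inf,v8:inf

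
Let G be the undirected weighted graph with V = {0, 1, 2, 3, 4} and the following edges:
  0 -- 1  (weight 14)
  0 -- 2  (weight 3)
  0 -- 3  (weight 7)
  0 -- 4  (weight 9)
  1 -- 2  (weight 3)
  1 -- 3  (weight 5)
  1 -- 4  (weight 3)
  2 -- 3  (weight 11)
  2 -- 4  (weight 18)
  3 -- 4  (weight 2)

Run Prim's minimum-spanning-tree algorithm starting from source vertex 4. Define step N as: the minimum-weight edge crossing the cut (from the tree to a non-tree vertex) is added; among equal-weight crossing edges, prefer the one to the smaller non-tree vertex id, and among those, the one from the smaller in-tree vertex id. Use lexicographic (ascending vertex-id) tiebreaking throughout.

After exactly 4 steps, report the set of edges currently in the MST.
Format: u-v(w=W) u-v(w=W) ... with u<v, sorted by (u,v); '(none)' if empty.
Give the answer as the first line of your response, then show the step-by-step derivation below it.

0-2(w=3) 1-2(w=3) 1-4(w=3) 3-4(w=2)

step 1: add edge 3-4 (w=2); MST = {3-4(w=2)}
step 2: add edge 1-4 (w=3); MST = {1-4(w=3) 3-4(w=2)}
step 3: add edge 1-2 (w=3); MST = {1-2(w=3) 1-4(w=3) 3-4(w=2)}
step 4: add edge 0-2 (w=3); MST = {0-2(w=3) 1-2(w=3) 1-4(w=3) 3-4(w=2)}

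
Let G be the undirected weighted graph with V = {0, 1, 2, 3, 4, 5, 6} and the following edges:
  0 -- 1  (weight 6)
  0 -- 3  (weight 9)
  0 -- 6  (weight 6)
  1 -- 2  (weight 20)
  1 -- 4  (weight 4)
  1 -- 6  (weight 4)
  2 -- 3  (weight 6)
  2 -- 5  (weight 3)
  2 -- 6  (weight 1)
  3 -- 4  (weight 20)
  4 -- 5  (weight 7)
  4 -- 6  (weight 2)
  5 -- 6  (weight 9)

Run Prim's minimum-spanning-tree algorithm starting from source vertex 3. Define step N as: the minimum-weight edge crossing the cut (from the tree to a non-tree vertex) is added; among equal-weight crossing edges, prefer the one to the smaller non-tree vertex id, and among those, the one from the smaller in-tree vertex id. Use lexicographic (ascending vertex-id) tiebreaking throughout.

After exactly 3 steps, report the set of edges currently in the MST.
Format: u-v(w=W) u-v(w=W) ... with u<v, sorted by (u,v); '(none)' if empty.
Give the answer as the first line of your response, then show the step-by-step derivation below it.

2-3(w=6) 2-6(w=1) 4-6(w=2)

step 1: add edge 2-3 (w=6); MST = {2-3(w=6)}
step 2: add edge 2-6 (w=1); MST = {2-3(w=6) 2-6(w=1)}
step 3: add edge 4-6 (w=2); MST = {2-3(w=6) 2-6(w=1) 4-6(w=2)}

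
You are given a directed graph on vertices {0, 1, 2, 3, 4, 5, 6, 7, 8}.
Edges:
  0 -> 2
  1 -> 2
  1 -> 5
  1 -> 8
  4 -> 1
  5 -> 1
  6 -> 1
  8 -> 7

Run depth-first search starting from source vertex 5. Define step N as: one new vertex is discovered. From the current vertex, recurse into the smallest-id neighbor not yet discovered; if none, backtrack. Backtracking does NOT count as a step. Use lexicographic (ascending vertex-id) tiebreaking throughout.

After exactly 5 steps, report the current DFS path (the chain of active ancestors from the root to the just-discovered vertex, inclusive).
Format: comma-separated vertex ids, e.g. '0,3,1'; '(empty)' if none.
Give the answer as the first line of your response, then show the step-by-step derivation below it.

5,1,8,7

step 1: discover 5; path=5; order=5
step 2: discover 1; path=5>1; order=5,1
step 3: discover 2; path=5>1>2; order=5,1,2
step 4: discover 8; path=5>1>8; order=5,1,2,8
step 5: discover 7; path=5>1>8>7; order=5,1,2,8,7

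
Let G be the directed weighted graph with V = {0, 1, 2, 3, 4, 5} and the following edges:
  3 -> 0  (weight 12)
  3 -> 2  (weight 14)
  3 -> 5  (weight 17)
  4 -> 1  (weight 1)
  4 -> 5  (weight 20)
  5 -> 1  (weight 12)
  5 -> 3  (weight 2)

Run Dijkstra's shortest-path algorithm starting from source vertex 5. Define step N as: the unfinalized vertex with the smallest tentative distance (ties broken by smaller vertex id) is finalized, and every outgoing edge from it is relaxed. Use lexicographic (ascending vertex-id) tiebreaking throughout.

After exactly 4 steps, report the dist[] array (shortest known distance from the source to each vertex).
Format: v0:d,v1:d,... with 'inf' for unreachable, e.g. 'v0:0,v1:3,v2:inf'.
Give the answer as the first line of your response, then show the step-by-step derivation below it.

v0:14,v1:12,v2:16,v3:2,v4:inf,v5:0

step 1: dist = v0:inf,v1:12,v2:inf,v3:2,v4:inf,v5:0
step 2: dist = v0:14,v1:12,v2:16,v3:2,v4:inf,v5:0
step 3: dist = v0:14,v1:12,v2:16,v3:2,v4:inf,v5:0
step 4: dist = v0:14,v1:12,v2:16,v3:2,v4:inf,v5:0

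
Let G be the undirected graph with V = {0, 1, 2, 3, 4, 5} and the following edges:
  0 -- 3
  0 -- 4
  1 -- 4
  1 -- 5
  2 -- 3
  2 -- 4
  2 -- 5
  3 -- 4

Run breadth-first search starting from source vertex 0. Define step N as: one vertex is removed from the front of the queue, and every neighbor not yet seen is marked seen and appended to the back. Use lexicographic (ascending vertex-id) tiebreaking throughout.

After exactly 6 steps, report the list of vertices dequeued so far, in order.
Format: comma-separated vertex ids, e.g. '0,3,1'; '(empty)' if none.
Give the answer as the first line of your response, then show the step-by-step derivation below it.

0,3,4,2,1,5

step 1: dequeue 0; queue=[3,4]; order=0
step 2: dequeue 3; queue=[4,2]; order=0,3
step 3: dequeue 4; queue=[2,1]; order=0,3,4
step 4: dequeue 2; queue=[1,5]; order=0,3,4,2
step 5: dequeue 1; queue=[5]; order=0,3,4,2,1
step 6: dequeue 5; queue=[(empty)]; order=0,3,4,2,1,5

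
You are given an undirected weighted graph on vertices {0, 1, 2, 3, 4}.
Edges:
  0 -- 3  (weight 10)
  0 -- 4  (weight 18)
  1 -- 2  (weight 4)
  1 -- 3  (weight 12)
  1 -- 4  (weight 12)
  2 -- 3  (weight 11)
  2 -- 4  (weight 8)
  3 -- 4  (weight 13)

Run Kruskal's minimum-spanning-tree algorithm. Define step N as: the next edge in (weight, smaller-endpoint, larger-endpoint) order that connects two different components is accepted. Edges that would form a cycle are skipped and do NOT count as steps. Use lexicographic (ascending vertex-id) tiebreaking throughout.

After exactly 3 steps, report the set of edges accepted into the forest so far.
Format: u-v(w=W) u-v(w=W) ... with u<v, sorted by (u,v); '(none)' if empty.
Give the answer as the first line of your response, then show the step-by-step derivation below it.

0-3(w=10) 1-2(w=4) 2-4(w=8)

step 1: add edge 1-2 (w=4); MST = {1-2(w=4)}
step 2: add edge 2-4 (w=8); MST = {1-2(w=4) 2-4(w=8)}
step 3: add edge 0-3 (w=10); MST = {0-3(w=10) 1-2(w=4) 2-4(w=8)}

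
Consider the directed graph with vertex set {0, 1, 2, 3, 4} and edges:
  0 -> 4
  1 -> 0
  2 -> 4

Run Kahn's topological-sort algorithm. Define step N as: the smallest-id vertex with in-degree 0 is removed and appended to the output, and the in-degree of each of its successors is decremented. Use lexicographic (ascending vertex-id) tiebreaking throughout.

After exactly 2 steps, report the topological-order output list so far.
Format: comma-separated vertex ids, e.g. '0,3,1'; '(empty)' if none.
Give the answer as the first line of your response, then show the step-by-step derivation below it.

1,0

step 1: output 1; order=[1]; indeg=(0,0,0,0,2)
step 2: output 0; order=[1,0]; indeg=(0,0,0,0,1)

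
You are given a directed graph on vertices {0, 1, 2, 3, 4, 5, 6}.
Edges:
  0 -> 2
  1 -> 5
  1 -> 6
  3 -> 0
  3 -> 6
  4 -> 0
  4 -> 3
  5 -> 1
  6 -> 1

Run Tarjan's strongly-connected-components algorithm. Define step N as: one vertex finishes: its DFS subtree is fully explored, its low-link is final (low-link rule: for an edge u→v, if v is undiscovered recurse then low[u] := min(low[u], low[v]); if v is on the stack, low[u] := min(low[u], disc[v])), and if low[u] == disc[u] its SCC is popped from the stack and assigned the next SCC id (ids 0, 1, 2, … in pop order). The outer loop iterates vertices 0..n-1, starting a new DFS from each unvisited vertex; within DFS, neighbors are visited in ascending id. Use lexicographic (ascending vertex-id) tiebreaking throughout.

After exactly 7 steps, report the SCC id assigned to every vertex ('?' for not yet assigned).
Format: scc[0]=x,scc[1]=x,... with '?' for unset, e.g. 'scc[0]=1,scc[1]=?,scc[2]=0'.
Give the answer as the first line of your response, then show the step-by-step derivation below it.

scc[0]=1,scc[1]=2,scc[2]=0,scc[3]=3,scc[4]=4,scc[5]=2,scc[6]=2

step 1: low=(low[0]=0,low[1]=?,low[2]=1,low[3]=?,low[4]=?,low[5]=?,low[6]=?); scc=(scc[0]=?,scc[1]=?,scc[2]=0,scc[3]=?,scc[4]=?,scc[5]=?,scc[6]=?)
step 2: low=(low[0]=0,low[1]=?,low[2]=1,low[3]=?,low[4]=?,low[5]=?,low[6]=?); scc=(scc[0]=1,scc[1]=?,scc[2]=0,scc[3]=?,scc[4]=?,scc[5]=?,scc[6]=?)
step 3: low=(low[0]=0,low[1]=2,low[2]=1,low[3]=?,low[4]=?,low[5]=2,low[6]=?); scc=(scc[0]=1,scc[1]=?,scc[2]=0,scc[3]=?,scc[4]=?,scc[5]=?,scc[6]=?)
step 4: low=(low[0]=0,low[1]=2,low[2]=1,low[3]=?,low[4]=?,low[5]=2,low[6]=2); scc=(scc[0]=1,scc[1]=?,scc[2]=0,scc[3]=?,scc[4]=?,scc[5]=?,scc[6]=?)
step 5: low=(low[0]=0,low[1]=2,low[2]=1,low[3]=?,low[4]=?,low[5]=2,low[6]=2); scc=(scc[0]=1,scc[1]=2,scc[2]=0,scc[3]=?,scc[4]=?,scc[5]=2,scc[6]=2)
step 6: low=(low[0]=0,low[1]=2,low[2]=1,low[3]=5,low[4]=?,low[5]=2,low[6]=2); scc=(scc[0]=1,scc[1]=2,scc[2]=0,scc[3]=3,scc[4]=?,scc[5]=2,scc[6]=2)
step 7: low=(low[0]=0,low[1]=2,low[2]=1,low[3]=5,low[4]=6,low[5]=2,low[6]=2); scc=(scc[0]=1,scc[1]=2,scc[2]=0,scc[3]=3,scc[4]=4,scc[5]=2,scc[6]=2)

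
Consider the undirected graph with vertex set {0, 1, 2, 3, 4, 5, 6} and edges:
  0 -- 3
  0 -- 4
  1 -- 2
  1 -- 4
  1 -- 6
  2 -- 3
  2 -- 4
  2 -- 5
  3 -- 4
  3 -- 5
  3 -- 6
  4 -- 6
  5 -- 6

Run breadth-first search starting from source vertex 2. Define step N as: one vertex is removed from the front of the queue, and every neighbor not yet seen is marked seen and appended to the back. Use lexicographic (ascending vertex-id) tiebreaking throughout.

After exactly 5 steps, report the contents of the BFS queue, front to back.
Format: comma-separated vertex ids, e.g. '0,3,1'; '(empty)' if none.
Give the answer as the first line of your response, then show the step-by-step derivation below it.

6,0

step 1: dequeue 2; queue=[1,3,4,5]; order=2
step 2: dequeue 1; queue=[3,4,5,6]; order=2,1
step 3: dequeue 3; queue=[4,5,6,0]; order=2,1,3
step 4: dequeue 4; queue=[5,6,0]; order=2,1,3,4
step 5: dequeue 5; queue=[6,0]; order=2,1,3,4,5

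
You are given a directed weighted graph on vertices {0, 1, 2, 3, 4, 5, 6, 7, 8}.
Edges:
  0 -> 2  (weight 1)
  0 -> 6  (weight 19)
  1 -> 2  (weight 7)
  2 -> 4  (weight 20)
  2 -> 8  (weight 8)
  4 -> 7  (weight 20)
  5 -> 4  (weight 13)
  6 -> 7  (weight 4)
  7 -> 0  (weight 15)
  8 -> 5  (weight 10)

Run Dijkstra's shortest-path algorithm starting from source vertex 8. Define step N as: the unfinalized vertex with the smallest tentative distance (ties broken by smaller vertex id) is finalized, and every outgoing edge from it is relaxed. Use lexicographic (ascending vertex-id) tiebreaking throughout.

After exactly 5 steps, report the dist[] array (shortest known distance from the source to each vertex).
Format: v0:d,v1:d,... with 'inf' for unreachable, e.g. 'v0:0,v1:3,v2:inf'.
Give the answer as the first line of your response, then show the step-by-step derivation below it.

v0:58,v1:inf,v2:59,v3:inf,v4:23,v5:10,v6:77,v7:43,v8:0

step 1: dist = v0:inf,v1:inf,v2:inf,v3:inf,v4:inf,v5:10,v6:inf,v7:inf,v8:0
step 2: dist = v0:inf,v1:inf,v2:inf,v3:inf,v4:23,v5:10,v6:inf,v7:inf,v8:0
step 3: dist = v0:inf,v1:inf,v2:inf,v3:inf,v4:23,v5:10,v6:inf,v7:43,v8:0
step 4: dist = v0:58,v1:inf,v2:inf,v3:inf,v4:23,v5:10,v6:inf,v7:43,v8:0
step 5: dist = v0:58,v1:inf,v2:59,v3:inf,v4:23,v5:10,v6:77,v7:43,v8:0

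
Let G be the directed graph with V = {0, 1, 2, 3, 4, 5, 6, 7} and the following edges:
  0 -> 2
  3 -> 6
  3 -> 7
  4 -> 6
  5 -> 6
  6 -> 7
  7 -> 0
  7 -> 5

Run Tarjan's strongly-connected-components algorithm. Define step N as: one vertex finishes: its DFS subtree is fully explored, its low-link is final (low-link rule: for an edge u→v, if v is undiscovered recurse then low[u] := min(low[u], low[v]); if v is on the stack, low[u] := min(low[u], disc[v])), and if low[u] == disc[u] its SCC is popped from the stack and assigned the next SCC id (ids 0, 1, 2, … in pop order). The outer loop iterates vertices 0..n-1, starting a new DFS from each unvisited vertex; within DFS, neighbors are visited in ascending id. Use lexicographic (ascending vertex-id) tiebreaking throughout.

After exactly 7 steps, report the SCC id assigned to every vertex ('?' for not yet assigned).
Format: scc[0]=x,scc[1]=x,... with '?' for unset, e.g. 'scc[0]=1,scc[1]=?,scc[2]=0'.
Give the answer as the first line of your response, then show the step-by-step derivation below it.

scc[0]=1,scc[1]=2,scc[2]=0,scc[3]=4,scc[4]=?,scc[5]=3,scc[6]=3,scc[7]=3

step 1: low=(low[0]=0,low[1]=?,low[2]=1,low[3]=?,low[4]=?,low[5]=?,low[6]=?,low[7]=?); scc=(scc[0]=?,scc[1]=?,scc[2]=0,scc[3]=?,scc[4]=?,scc[5]=?,scc[6]=?,scc[7]=?)
step 2: low=(low[0]=0,low[1]=?,low[2]=1,low[3]=?,low[4]=?,low[5]=?,low[6]=?,low[7]=?); scc=(scc[0]=1,scc[1]=?,scc[2]=0,scc[3]=?,scc[4]=?,scc[5]=?,scc[6]=?,scc[7]=?)
step 3: low=(low[0]=0,low[1]=2,low[2]=1,low[3]=?,low[4]=?,low[5]=?,low[6]=?,low[7]=?); scc=(scc[0]=1,scc[1]=2,scc[2]=0,scc[3]=?,scc[4]=?,scc[5]=?,scc[6]=?,scc[7]=?)
step 4: low=(low[0]=0,low[1]=2,low[2]=1,low[3]=3,low[4]=?,low[5]=4,low[6]=4,low[7]=5); scc=(scc[0]=1,scc[1]=2,scc[2]=0,scc[3]=?,scc[4]=?,scc[5]=?,scc[6]=?,scc[7]=?)
step 5: low=(low[0]=0,low[1]=2,low[2]=1,low[3]=3,low[4]=?,low[5]=4,low[6]=4,low[7]=4); scc=(scc[0]=1,scc[1]=2,scc[2]=0,scc[3]=?,scc[4]=?,scc[5]=?,scc[6]=?,scc[7]=?)
step 6: low=(low[0]=0,low[1]=2,low[2]=1,low[3]=3,low[4]=?,low[5]=4,low[6]=4,low[7]=4); scc=(scc[0]=1,scc[1]=2,scc[2]=0,scc[3]=?,scc[4]=?,scc[5]=3,scc[6]=3,scc[7]=3)
step 7: low=(low[0]=0,low[1]=2,low[2]=1,low[3]=3,low[4]=?,low[5]=4,low[6]=4,low[7]=4); scc=(scc[0]=1,scc[1]=2,scc[2]=0,scc[3]=4,scc[4]=?,scc[5]=3,scc[6]=3,scc[7]=3)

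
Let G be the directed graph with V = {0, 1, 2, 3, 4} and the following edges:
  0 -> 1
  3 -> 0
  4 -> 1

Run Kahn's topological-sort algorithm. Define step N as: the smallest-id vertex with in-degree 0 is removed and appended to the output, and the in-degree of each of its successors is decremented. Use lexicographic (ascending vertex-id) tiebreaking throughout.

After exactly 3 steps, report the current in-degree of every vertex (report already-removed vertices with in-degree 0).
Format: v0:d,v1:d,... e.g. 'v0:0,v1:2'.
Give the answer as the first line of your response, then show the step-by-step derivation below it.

v0:0,v1:1,v2:0,v3:0,v4:0

step 1: output 2; order=[2]; indeg=(1,2,0,0,0)
step 2: output 3; order=[2,3]; indeg=(0,2,0,0,0)
step 3: output 0; order=[2,3,0]; indeg=(0,1,0,0,0)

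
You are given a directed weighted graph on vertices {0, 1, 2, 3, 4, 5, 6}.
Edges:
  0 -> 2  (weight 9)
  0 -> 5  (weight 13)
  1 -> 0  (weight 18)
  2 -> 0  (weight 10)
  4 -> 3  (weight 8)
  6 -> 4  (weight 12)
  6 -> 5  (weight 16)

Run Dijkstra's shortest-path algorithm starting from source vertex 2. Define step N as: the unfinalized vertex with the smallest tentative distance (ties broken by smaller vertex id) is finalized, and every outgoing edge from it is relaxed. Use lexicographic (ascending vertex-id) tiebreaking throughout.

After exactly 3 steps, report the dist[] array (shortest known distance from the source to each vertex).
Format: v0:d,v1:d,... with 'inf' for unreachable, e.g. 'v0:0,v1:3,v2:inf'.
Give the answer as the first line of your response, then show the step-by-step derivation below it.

v0:10,v1:inf,v2:0,v3:inf,v4:inf,v5:23,v6:inf

step 1: dist = v0:10,v1:inf,v2:0,v3:inf,v4:inf,v5:inf,v6:inf
step 2: dist = v0:10,v1:inf,v2:0,v3:inf,v4:inf,v5:23,v6:inf
step 3: dist = v0:10,v1:inf,v2:0,v3:inf,v4:inf,v5:23,v6:inf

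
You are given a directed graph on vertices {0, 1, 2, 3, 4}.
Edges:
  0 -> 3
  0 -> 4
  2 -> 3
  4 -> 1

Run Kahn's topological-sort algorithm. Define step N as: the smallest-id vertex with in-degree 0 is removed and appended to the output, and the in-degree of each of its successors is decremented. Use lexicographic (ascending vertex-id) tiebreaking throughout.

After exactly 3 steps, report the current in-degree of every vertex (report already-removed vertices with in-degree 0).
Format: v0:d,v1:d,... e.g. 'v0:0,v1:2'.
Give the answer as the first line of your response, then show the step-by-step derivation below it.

v0:0,v1:1,v2:0,v3:0,v4:0

step 1: output 0; order=[0]; indeg=(0,1,0,1,0)
step 2: output 2; order=[0,2]; indeg=(0,1,0,0,0)
step 3: output 3; order=[0,2,3]; indeg=(0,1,0,0,0)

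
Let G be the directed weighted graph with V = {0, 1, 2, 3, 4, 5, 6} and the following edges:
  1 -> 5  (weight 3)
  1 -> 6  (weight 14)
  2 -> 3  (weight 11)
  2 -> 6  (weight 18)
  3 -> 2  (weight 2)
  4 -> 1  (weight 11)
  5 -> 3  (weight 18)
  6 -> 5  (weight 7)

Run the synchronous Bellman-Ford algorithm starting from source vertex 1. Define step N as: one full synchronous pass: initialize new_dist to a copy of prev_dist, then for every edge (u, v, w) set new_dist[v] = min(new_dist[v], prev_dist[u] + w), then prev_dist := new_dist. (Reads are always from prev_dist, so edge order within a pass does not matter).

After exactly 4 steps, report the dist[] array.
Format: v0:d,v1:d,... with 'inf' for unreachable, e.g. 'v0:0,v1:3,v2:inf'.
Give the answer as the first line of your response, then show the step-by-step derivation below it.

v0:inf,v1:0,v2:23,v3:21,v4:inf,v5:3,v6:14

step 1: dist = v0:inf,v1:0,v2:inf,v3:inf,v4:inf,v5:3,v6:14
step 2: dist = v0:inf,v1:0,v2:inf,v3:21,v4:inf,v5:3,v6:14
step 3: dist = v0:inf,v1:0,v2:23,v3:21,v4:inf,v5:3,v6:14
step 4: dist = v0:inf,v1:0,v2:23,v3:21,v4:inf,v5:3,v6:14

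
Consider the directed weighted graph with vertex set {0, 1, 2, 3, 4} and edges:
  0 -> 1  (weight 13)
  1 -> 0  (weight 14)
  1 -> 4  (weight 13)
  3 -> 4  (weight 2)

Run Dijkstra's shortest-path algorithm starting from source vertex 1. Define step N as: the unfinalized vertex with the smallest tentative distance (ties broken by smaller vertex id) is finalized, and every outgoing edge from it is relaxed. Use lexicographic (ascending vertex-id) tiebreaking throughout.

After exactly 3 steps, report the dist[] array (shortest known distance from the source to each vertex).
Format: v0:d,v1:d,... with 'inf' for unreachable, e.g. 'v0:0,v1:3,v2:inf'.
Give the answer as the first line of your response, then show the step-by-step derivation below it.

v0:14,v1:0,v2:inf,v3:inf,v4:13

step 1: dist = v0:14,v1:0,v2:inf,v3:inf,v4:13
step 2: dist = v0:14,v1:0,v2:inf,v3:inf,v4:13
step 3: dist = v0:14,v1:0,v2:inf,v3:inf,v4:13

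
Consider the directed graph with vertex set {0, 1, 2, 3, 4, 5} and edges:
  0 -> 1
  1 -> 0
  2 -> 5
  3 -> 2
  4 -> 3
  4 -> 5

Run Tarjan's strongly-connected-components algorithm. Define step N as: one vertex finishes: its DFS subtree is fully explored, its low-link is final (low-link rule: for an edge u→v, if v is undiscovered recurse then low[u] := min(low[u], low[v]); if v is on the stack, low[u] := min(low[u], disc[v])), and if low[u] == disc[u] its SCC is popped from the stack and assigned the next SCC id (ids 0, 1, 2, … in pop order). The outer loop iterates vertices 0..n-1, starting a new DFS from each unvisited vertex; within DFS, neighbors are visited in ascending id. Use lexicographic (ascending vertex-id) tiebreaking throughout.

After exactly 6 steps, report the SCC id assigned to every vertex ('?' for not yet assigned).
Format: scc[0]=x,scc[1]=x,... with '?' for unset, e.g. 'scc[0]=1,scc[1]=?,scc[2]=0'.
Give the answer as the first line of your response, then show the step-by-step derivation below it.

scc[0]=0,scc[1]=0,scc[2]=2,scc[3]=3,scc[4]=4,scc[5]=1

step 1: low=(low[0]=0,low[1]=0,low[2]=?,low[3]=?,low[4]=?,low[5]=?); scc=(scc[0]=?,scc[1]=?,scc[2]=?,scc[3]=?,scc[4]=?,scc[5]=?)
step 2: low=(low[0]=0,low[1]=0,low[2]=?,low[3]=?,low[4]=?,low[5]=?); scc=(scc[0]=0,scc[1]=0,scc[2]=?,scc[3]=?,scc[4]=?,scc[5]=?)
step 3: low=(low[0]=0,low[1]=0,low[2]=2,low[3]=?,low[4]=?,low[5]=3); scc=(scc[0]=0,scc[1]=0,scc[2]=?,scc[3]=?,scc[4]=?,scc[5]=1)
step 4: low=(low[0]=0,low[1]=0,low[2]=2,low[3]=?,low[4]=?,low[5]=3); scc=(scc[0]=0,scc[1]=0,scc[2]=2,scc[3]=?,scc[4]=?,scc[5]=1)
step 5: low=(low[0]=0,low[1]=0,low[2]=2,low[3]=4,low[4]=?,low[5]=3); scc=(scc[0]=0,scc[1]=0,scc[2]=2,scc[3]=3,scc[4]=?,scc[5]=1)
step 6: low=(low[0]=0,low[1]=0,low[2]=2,low[3]=4,low[4]=5,low[5]=3); scc=(scc[0]=0,scc[1]=0,scc[2]=2,scc[3]=3,scc[4]=4,scc[5]=1)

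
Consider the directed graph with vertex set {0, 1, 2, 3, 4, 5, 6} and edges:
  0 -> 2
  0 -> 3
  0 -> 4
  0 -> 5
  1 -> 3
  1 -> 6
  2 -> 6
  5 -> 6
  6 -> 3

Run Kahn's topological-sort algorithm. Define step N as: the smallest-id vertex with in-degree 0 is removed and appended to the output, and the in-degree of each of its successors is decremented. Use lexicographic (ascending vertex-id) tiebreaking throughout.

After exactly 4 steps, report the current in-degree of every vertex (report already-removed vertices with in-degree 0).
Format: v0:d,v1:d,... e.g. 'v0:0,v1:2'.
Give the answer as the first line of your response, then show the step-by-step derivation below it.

v0:0,v1:0,v2:0,v3:1,v4:0,v5:0,v6:1

step 1: output 0; order=[0]; indeg=(0,0,0,2,0,0,3)
step 2: output 1; order=[0,1]; indeg=(0,0,0,1,0,0,2)
step 3: output 2; order=[0,1,2]; indeg=(0,0,0,1,0,0,1)
step 4: output 4; order=[0,1,2,4]; indeg=(0,0,0,1,0,0,1)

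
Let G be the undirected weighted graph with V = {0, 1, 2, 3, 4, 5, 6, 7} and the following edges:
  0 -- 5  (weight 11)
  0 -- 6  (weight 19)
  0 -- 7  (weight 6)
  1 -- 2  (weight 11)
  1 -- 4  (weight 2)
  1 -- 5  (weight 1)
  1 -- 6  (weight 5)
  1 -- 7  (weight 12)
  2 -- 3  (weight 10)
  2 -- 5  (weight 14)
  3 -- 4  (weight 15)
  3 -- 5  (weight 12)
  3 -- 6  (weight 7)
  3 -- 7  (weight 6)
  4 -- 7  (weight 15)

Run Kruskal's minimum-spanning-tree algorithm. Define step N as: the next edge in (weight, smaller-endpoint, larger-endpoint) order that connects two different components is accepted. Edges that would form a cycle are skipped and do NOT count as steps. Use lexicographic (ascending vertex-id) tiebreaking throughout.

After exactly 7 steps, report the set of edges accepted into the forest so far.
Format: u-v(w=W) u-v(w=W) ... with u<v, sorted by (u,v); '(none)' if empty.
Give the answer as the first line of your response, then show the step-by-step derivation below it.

0-7(w=6) 1-4(w=2) 1-5(w=1) 1-6(w=5) 2-3(w=10) 3-6(w=7) 3-7(w=6)

step 1: add edge 1-5 (w=1); MST = {1-5(w=1)}
step 2: add edge 1-4 (w=2); MST = {1-4(w=2) 1-5(w=1)}
step 3: add edge 1-6 (w=5); MST = {1-4(w=2) 1-5(w=1) 1-6(w=5)}
step 4: add edge 0-7 (w=6); MST = {0-7(w=6) 1-4(w=2) 1-5(w=1) 1-6(w=5)}
step 5: add edge 3-7 (w=6); MST = {0-7(w=6) 1-4(w=2) 1-5(w=1) 1-6(w=5) 3-7(w=6)}
step 6: add edge 3-6 (w=7); MST = {0-7(w=6) 1-4(w=2) 1-5(w=1) 1-6(w=5) 3-6(w=7) 3-7(w=6)}
step 7: add edge 2-3 (w=10); MST = {0-7(w=6) 1-4(w=2) 1-5(w=1) 1-6(w=5) 2-3(w=10) 3-6(w=7) 3-7(w=6)}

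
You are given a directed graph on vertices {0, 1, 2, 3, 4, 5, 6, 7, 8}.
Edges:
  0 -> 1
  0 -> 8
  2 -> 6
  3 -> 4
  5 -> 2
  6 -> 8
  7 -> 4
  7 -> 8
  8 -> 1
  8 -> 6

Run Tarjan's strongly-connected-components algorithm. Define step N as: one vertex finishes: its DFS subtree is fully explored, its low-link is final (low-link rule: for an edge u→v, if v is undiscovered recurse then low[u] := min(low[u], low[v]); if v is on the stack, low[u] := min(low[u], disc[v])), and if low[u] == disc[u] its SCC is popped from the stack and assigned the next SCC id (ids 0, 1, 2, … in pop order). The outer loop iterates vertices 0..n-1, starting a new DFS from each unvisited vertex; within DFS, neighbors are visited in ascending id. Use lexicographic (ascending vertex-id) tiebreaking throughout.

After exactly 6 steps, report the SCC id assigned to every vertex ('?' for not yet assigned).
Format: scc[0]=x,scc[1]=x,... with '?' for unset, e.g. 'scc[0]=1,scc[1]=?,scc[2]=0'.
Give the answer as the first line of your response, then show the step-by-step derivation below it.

scc[0]=2,scc[1]=0,scc[2]=3,scc[3]=?,scc[4]=4,scc[5]=?,scc[6]=1,scc[7]=?,scc[8]=1

step 1: low=(low[0]=0,low[1]=1,low[2]=?,low[3]=?,low[4]=?,low[5]=?,low[6]=?,low[7]=?,low[8]=?); scc=(scc[0]=?,scc[1]=0,scc[2]=?,scc[3]=?,scc[4]=?,scc[5]=?,scc[6]=?,scc[7]=?,scc[8]=?)
step 2: low=(low[0]=0,low[1]=1,low[2]=?,low[3]=?,low[4]=?,low[5]=?,low[6]=2,low[7]=?,low[8]=2); scc=(scc[0]=?,scc[1]=0,scc[2]=?,scc[3]=?,scc[4]=?,scc[5]=?,scc[6]=?,scc[7]=?,scc[8]=?)
step 3: low=(low[0]=0,low[1]=1,low[2]=?,low[3]=?,low[4]=?,low[5]=?,low[6]=2,low[7]=?,low[8]=2); scc=(scc[0]=?,scc[1]=0,scc[2]=?,scc[3]=?,scc[4]=?,scc[5]=?,scc[6]=1,scc[7]=?,scc[8]=1)
step 4: low=(low[0]=0,low[1]=1,low[2]=?,low[3]=?,low[4]=?,low[5]=?,low[6]=2,low[7]=?,low[8]=2); scc=(scc[0]=2,scc[1]=0,scc[2]=?,scc[3]=?,scc[4]=?,scc[5]=?,scc[6]=1,scc[7]=?,scc[8]=1)
step 5: low=(low[0]=0,low[1]=1,low[2]=4,low[3]=?,low[4]=?,low[5]=?,low[6]=2,low[7]=?,low[8]=2); scc=(scc[0]=2,scc[1]=0,scc[2]=3,scc[3]=?,scc[4]=?,scc[5]=?,scc[6]=1,scc[7]=?,scc[8]=1)
step 6: low=(low[0]=0,low[1]=1,low[2]=4,low[3]=5,low[4]=6,low[5]=?,low[6]=2,low[7]=?,low[8]=2); scc=(scc[0]=2,scc[1]=0,scc[2]=3,scc[3]=?,scc[4]=4,scc[5]=?,scc[6]=1,scc[7]=?,scc[8]=1)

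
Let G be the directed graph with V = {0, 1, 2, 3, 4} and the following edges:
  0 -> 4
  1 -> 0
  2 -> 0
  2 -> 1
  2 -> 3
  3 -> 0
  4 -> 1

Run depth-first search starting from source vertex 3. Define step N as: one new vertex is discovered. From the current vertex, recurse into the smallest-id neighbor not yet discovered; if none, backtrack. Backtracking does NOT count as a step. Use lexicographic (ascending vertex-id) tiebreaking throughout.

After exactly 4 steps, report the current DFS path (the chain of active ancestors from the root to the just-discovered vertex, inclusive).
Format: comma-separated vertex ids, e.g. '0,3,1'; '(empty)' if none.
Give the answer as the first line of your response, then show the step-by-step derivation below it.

3,0,4,1

step 1: discover 3; path=3; order=3
step 2: discover 0; path=3>0; order=3,0
step 3: discover 4; path=3>0>4; order=3,0,4
step 4: discover 1; path=3>0>4>1; order=3,0,4,1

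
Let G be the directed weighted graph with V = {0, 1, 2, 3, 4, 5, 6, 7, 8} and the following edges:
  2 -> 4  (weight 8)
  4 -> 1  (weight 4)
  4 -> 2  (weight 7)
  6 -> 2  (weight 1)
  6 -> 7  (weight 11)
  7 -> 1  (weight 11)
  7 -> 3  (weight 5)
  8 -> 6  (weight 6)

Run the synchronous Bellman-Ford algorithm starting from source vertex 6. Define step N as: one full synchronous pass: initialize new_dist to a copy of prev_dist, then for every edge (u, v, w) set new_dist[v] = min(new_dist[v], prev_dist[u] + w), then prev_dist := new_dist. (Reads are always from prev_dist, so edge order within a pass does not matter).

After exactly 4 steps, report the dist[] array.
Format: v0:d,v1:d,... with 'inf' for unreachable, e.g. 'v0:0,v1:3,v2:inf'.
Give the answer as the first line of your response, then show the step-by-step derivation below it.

v0:inf,v1:13,v2:1,v3:16,v4:9,v5:inf,v6:0,v7:11,v8:inf

step 1: dist = v0:inf,v1:inf,v2:1,v3:inf,v4:inf,v5:inf,v6:0,v7:11,v8:inf
step 2: dist = v0:inf,v1:22,v2:1,v3:16,v4:9,v5:inf,v6:0,v7:11,v8:inf
step 3: dist = v0:inf,v1:13,v2:1,v3:16,v4:9,v5:inf,v6:0,v7:11,v8:inf
step 4: dist = v0:inf,v1:13,v2:1,v3:16,v4:9,v5:inf,v6:0,v7:11,v8:inf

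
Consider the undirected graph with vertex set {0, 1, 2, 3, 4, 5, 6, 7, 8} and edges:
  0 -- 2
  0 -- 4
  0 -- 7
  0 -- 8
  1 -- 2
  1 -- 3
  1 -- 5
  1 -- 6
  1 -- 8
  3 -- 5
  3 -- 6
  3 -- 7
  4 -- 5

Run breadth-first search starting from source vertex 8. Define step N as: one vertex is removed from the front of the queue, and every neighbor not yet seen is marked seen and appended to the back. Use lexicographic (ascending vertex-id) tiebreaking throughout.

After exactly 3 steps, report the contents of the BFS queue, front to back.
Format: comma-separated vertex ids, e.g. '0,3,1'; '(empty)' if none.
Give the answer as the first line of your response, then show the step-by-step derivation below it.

2,4,7,3,5,6

step 1: dequeue 8; queue=[0,1]; order=8
step 2: dequeue 0; queue=[1,2,4,7]; order=8,0
step 3: dequeue 1; queue=[2,4,7,3,5,6]; order=8,0,1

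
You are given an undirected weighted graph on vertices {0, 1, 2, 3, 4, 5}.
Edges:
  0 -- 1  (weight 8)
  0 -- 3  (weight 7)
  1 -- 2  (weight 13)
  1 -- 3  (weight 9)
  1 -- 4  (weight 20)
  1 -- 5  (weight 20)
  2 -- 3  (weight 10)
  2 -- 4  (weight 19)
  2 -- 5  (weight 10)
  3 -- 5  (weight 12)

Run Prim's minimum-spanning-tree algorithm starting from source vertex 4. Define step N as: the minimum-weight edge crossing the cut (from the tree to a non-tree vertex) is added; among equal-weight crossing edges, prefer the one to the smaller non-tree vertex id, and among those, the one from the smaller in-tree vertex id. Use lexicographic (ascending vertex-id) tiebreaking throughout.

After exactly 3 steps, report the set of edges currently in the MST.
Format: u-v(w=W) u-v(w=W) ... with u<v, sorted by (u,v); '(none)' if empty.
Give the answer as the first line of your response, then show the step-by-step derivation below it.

0-3(w=7) 2-3(w=10) 2-4(w=19)

step 1: add edge 2-4 (w=19); MST = {2-4(w=19)}
step 2: add edge 2-3 (w=10); MST = {2-3(w=10) 2-4(w=19)}
step 3: add edge 0-3 (w=7); MST = {0-3(w=7) 2-3(w=10) 2-4(w=19)}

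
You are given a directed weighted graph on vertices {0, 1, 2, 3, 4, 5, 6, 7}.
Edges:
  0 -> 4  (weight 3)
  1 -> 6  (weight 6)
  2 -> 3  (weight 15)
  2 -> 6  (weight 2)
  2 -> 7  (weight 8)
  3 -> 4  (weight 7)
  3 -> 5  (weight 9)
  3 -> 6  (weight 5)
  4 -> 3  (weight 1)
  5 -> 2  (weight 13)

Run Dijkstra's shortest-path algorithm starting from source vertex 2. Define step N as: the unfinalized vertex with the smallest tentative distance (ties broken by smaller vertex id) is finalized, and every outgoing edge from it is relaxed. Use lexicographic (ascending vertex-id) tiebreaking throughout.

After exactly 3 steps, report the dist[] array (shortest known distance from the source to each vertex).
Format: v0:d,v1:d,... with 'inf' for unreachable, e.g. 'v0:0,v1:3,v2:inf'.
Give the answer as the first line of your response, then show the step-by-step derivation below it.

v0:inf,v1:inf,v2:0,v3:15,v4:inf,v5:inf,v6:2,v7:8

step 1: dist = v0:inf,v1:inf,v2:0,v3:15,v4:inf,v5:inf,v6:2,v7:8
step 2: dist = v0:inf,v1:inf,v2:0,v3:15,v4:inf,v5:inf,v6:2,v7:8
step 3: dist = v0:inf,v1:inf,v2:0,v3:15,v4:inf,v5:inf,v6:2,v7:8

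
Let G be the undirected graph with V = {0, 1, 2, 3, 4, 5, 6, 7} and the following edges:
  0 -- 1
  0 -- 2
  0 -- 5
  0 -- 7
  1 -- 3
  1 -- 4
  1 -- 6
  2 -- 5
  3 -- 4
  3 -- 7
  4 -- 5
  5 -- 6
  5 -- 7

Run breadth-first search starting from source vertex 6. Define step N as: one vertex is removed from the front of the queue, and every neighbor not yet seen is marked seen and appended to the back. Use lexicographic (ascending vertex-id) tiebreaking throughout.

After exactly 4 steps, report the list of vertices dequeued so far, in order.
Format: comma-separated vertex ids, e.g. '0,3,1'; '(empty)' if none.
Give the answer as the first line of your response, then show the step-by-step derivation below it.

6,1,5,0

step 1: dequeue 6; queue=[1,5]; order=6
step 2: dequeue 1; queue=[5,0,3,4]; order=6,1
step 3: dequeue 5; queue=[0,3,4,2,7]; order=6,1,5
step 4: dequeue 0; queue=[3,4,2,7]; order=6,1,5,0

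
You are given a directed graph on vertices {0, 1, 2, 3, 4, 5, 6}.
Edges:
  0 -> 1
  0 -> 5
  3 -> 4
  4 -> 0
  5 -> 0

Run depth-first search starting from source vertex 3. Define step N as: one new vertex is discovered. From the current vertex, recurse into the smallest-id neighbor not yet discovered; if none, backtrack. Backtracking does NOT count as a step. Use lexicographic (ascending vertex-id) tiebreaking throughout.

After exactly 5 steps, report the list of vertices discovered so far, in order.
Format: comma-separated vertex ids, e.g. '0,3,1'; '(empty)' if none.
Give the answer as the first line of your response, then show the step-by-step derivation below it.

3,4,0,1,5

step 1: discover 3; path=3; order=3
step 2: discover 4; path=3>4; order=3,4
step 3: discover 0; path=3>4>0; order=3,4,0
step 4: discover 1; path=3>4>0>1; order=3,4,0,1
step 5: discover 5; path=3>4>0>5; order=3,4,0,1,5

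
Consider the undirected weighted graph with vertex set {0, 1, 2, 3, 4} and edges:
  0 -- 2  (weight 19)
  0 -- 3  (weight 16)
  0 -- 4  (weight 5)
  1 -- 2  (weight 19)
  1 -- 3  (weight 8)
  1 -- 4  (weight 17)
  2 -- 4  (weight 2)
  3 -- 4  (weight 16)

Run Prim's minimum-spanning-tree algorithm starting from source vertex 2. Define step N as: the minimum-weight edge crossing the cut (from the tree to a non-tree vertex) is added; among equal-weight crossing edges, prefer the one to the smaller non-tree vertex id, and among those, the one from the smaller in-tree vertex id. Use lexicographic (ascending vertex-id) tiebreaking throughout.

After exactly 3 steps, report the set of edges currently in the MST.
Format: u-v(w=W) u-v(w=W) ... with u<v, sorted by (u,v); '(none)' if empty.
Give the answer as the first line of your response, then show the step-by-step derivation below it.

0-3(w=16) 0-4(w=5) 2-4(w=2)

step 1: add edge 2-4 (w=2); MST = {2-4(w=2)}
step 2: add edge 0-4 (w=5); MST = {0-4(w=5) 2-4(w=2)}
step 3: add edge 0-3 (w=16); MST = {0-3(w=16) 0-4(w=5) 2-4(w=2)}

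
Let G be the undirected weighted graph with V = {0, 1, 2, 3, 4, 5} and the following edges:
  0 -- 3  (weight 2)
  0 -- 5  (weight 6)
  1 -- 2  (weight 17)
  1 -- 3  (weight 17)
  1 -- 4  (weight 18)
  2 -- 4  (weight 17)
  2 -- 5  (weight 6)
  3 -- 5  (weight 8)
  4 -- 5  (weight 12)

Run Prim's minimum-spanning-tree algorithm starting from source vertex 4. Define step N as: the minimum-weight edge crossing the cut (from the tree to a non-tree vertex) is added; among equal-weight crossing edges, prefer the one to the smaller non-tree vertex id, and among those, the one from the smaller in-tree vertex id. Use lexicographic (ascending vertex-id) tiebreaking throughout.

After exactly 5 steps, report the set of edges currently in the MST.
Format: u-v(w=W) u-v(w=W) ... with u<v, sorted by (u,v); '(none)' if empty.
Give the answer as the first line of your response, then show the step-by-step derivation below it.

0-3(w=2) 0-5(w=6) 1-2(w=17) 2-5(w=6) 4-5(w=12)

step 1: add edge 4-5 (w=12); MST = {4-5(w=12)}
step 2: add edge 0-5 (w=6); MST = {0-5(w=6) 4-5(w=12)}
step 3: add edge 0-3 (w=2); MST = {0-3(w=2) 0-5(w=6) 4-5(w=12)}
step 4: add edge 2-5 (w=6); MST = {0-3(w=2) 0-5(w=6) 2-5(w=6) 4-5(w=12)}
step 5: add edge 1-2 (w=17); MST = {0-3(w=2) 0-5(w=6) 1-2(w=17) 2-5(w=6) 4-5(w=12)}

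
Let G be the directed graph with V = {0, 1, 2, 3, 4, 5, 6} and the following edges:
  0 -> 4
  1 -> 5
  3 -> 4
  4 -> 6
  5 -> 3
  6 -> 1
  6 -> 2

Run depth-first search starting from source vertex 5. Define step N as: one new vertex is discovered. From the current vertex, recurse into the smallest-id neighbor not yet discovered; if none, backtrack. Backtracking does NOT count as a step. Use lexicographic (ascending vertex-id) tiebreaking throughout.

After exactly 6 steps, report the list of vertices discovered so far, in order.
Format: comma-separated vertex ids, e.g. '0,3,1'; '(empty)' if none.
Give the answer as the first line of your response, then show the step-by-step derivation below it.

5,3,4,6,1,2

step 1: discover 5; path=5; order=5
step 2: discover 3; path=5>3; order=5,3
step 3: discover 4; path=5>3>4; order=5,3,4
step 4: discover 6; path=5>3>4>6; order=5,3,4,6
step 5: discover 1; path=5>3>4>6>1; order=5,3,4,6,1
step 6: discover 2; path=5>3>4>6>2; order=5,3,4,6,1,2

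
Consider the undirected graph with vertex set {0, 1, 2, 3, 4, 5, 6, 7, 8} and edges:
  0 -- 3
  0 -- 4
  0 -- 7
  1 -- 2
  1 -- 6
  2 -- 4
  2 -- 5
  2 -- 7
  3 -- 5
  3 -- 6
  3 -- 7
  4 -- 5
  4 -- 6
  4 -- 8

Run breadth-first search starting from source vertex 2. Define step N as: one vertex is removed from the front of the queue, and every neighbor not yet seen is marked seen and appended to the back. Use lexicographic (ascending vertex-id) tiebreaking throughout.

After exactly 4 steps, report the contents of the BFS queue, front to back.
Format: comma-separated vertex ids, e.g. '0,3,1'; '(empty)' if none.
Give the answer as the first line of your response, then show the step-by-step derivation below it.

7,6,0,8,3

step 1: dequeue 2; queue=[1,4,5,7]; order=2
step 2: dequeue 1; queue=[4,5,7,6]; order=2,1
step 3: dequeue 4; queue=[5,7,6,0,8]; order=2,1,4
step 4: dequeue 5; queue=[7,6,0,8,3]; order=2,1,4,5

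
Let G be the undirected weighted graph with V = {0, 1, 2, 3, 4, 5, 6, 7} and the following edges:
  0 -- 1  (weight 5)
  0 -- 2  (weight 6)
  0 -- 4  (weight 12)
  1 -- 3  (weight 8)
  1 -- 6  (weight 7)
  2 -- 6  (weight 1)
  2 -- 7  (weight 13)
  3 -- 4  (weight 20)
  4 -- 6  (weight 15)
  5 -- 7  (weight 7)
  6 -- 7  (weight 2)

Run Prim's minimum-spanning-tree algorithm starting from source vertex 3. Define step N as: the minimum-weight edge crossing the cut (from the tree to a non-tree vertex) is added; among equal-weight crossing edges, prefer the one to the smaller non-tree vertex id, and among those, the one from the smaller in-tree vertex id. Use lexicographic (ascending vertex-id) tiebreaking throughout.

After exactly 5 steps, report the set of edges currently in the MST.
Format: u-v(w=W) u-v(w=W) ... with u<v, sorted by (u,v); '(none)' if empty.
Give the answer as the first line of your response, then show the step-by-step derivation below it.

0-1(w=5) 0-2(w=6) 1-3(w=8) 2-6(w=1) 6-7(w=2)

step 1: add edge 1-3 (w=8); MST = {1-3(w=8)}
step 2: add edge 0-1 (w=5); MST = {0-1(w=5) 1-3(w=8)}
step 3: add edge 0-2 (w=6); MST = {0-1(w=5) 0-2(w=6) 1-3(w=8)}
step 4: add edge 2-6 (w=1); MST = {0-1(w=5) 0-2(w=6) 1-3(w=8) 2-6(w=1)}
step 5: add edge 6-7 (w=2); MST = {0-1(w=5) 0-2(w=6) 1-3(w=8) 2-6(w=1) 6-7(w=2)}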